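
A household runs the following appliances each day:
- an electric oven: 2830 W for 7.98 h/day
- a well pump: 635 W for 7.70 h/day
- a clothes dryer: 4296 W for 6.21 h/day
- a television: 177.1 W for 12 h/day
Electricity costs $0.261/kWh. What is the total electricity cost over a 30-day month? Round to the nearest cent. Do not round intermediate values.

$440.64

electric oven: 2830 W × 7.98 h × 30 d = 677,502 Wh = 677.5 kWh
well pump: 635 W × 7.70 h × 30 d = 146,685 Wh = 146.7 kWh
clothes dryer: 4296 W × 6.21 h × 30 d = 800,345 Wh = 800.3 kWh
television: 177.1 W × 12 h × 30 d = 63,756 Wh = 63.76 kWh
Total energy = 677.5 + 146.7 + 800.3 + 63.76 = 1,688 kWh
Cost = 1,688 kWh × $0.261 = $440.64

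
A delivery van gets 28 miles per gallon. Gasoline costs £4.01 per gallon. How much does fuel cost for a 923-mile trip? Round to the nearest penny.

Fuel = 923 mi / 28 mpg = 32.96 gal
Cost = 32.96 gal × £4.01/gal = £132.19

£132.19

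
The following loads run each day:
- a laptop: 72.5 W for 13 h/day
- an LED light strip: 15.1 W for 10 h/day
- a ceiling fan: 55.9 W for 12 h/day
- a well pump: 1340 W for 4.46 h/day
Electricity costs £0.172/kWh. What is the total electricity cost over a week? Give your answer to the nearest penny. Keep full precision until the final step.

laptop: 72.5 W × 13 h × 7 d = 6,598 Wh = 6.598 kWh
LED light strip: 15.1 W × 10 h × 7 d = 1,057 Wh = 1.057 kWh
ceiling fan: 55.9 W × 12 h × 7 d = 4,696 Wh = 4.696 kWh
well pump: 1340 W × 4.46 h × 7 d = 41,835 Wh = 41.83 kWh
Total energy = 6.598 + 1.057 + 4.696 + 41.83 = 54.18 kWh
Cost = 54.18 kWh × £0.172 = £9.32

£9.32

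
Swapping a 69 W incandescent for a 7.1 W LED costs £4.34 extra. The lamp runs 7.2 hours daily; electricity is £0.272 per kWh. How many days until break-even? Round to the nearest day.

36 days

Power saved = 69 − 7.1 = 61.9 W
Daily energy saved = 61.9 W × 7.2 h = 445.7 Wh = 0.44568 kWh
Daily savings = 0.44568 × £0.272 = £0.1212
Payback = £4.34 / £0.1212 per day = 35.8 days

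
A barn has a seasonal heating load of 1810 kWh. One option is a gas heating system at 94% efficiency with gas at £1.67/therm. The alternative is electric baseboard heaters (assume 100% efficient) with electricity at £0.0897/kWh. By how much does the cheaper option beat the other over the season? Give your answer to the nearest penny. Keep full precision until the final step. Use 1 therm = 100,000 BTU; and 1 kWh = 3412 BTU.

£52.64

Heat load = 1810 kWh × 3412 = 6,175,720 BTU
Gas: input = 6,175,720 / 0.94 = 6,569,915 BTU = 65.7 therm → 65.7 × £1.67 = £109.72
Electric: 6,175,720 BTU / 3412 = 1,810 kWh → × £0.0897 = £162.36
Difference = |£109.72 − £162.36| = £52.64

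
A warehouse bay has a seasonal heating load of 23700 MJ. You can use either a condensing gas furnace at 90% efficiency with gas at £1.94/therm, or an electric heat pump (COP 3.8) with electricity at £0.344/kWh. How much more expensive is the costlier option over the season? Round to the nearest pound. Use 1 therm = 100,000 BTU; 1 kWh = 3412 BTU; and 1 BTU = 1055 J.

£112

Heat load = 23700 MJ = 23,700,000,000 J / 1055 = 22,464,455 BTU
Gas: input = 22,464,455 / 0.90 = 24,960,506 BTU = 249.6 therm → 249.6 × £1.94 = £484.23
Heat pump: 22,464,455 BTU / 3412 = 6,584 kWh heat; / 3.8 = 1,733 kWh in → × £0.344 = £596.02
Difference = |£484.23 − £596.02| = £111.79 ≈ £112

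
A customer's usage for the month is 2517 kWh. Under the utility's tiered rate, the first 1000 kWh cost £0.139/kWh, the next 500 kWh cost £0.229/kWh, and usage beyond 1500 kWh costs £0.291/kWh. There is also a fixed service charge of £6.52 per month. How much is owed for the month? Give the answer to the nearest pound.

£556

First 1000 kWh × £0.139 = £139.00
Next 500 kWh × £0.229 = £114.50
Remaining 1017 kWh × £0.291 = £295.95
Energy charge = £549.45; + service £6.52 = £555.97 ≈ £556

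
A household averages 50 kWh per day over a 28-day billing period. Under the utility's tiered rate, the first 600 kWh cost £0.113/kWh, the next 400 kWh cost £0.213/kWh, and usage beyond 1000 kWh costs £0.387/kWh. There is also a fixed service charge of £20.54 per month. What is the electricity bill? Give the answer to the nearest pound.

Usage = 50 kWh/day × 28 days = 1400 kWh
First 600 kWh × £0.113 = £67.80
Next 400 kWh × £0.213 = £85.20
Remaining 400 kWh × £0.387 = £154.80
Energy charge = £307.80; + service £20.54 = £328.34 ≈ £328

£328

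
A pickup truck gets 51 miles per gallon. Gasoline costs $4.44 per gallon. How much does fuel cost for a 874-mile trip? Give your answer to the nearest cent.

$76.09

Fuel = 874 mi / 51 mpg = 17.14 gal
Cost = 17.14 gal × $4.44/gal = $76.09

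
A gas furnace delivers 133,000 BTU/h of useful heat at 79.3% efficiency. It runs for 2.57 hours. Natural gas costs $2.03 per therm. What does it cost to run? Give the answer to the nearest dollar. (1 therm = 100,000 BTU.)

Heat delivered = 133,000 BTU/h × 2.57 h = 341,810 BTU
Gas input = 341,810 / 0.793 = 431,034 BTU
= 431,034 / 100,000 = 4.31 therm
Cost = 4.31 × $2.03/therm = $8.75 ≈ $9

$9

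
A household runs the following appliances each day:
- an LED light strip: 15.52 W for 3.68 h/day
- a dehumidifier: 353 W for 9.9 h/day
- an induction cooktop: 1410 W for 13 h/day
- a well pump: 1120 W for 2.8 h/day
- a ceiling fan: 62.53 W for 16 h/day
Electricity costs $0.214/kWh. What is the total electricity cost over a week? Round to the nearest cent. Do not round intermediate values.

$38.98

LED light strip: 15.52 W × 3.68 h × 7 d = 400 Wh = 0.3998 kWh
dehumidifier: 353 W × 9.9 h × 7 d = 24,463 Wh = 24.46 kWh
induction cooktop: 1410 W × 13 h × 7 d = 128,310 Wh = 128.3 kWh
well pump: 1120 W × 2.8 h × 7 d = 21,952 Wh = 21.95 kWh
ceiling fan: 62.53 W × 16 h × 7 d = 7,003 Wh = 7.003 kWh
Total energy = 0.3998 + 24.46 + 128.3 + 21.95 + 7.003 = 182.1 kWh
Cost = 182.1 kWh × $0.214 = $38.98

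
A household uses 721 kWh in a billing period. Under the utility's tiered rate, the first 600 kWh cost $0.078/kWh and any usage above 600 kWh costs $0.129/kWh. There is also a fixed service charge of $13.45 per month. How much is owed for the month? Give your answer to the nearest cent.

$75.86

First 600 kWh × $0.078 = $46.80
Remaining 121 kWh × $0.129 = $15.61
Energy charge = $62.41; + service $13.45 = $75.86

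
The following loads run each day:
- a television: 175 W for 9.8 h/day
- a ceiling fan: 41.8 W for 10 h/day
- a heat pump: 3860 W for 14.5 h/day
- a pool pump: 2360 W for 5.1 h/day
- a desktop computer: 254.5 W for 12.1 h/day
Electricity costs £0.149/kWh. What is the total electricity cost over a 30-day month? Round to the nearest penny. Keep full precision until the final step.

£327.29

television: 175 W × 9.8 h × 30 d = 51,450 Wh = 51.45 kWh
ceiling fan: 41.8 W × 10 h × 30 d = 12,540 Wh = 12.54 kWh
heat pump: 3860 W × 14.5 h × 30 d = 1,679,100 Wh = 1,679 kWh
pool pump: 2360 W × 5.1 h × 30 d = 361,080 Wh = 361.1 kWh
desktop computer: 254.5 W × 12.1 h × 30 d = 92,384 Wh = 92.38 kWh
Total energy = 51.45 + 12.54 + 1,679 + 361.1 + 92.38 = 2,197 kWh
Cost = 2,197 kWh × £0.149 = £327.29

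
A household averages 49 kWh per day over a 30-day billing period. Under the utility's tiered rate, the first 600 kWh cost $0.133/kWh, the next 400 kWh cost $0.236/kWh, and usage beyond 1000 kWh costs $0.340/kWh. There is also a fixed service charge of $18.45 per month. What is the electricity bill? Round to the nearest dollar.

$352

Usage = 49 kWh/day × 30 days = 1470 kWh
First 600 kWh × $0.133 = $79.80
Next 400 kWh × $0.236 = $94.40
Remaining 470 kWh × $0.340 = $159.80
Energy charge = $334.00; + service $18.45 = $352.45 ≈ $352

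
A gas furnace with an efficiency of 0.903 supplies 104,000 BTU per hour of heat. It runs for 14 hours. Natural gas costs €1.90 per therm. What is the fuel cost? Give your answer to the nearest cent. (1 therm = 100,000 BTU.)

€30.64

Heat delivered = 104,000 BTU/h × 14 h = 1,456,000 BTU
Gas input = 1,456,000 / 0.903 = 1,612,403 BTU
= 1,612,403 / 100,000 = 16.12 therm
Cost = 16.12 × €1.90/therm = €30.64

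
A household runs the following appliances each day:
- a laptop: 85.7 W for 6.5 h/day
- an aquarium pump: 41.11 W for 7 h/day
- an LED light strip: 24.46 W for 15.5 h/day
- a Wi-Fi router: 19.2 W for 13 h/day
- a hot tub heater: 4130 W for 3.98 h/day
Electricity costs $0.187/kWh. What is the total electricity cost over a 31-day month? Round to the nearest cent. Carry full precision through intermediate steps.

$103.83

laptop: 85.7 W × 6.5 h × 31 d = 17,269 Wh = 17.27 kWh
aquarium pump: 41.11 W × 7 h × 31 d = 8,921 Wh = 8.921 kWh
LED light strip: 24.46 W × 15.5 h × 31 d = 11,753 Wh = 11.75 kWh
Wi-Fi router: 19.2 W × 13 h × 31 d = 7,738 Wh = 7.738 kWh
hot tub heater: 4130 W × 3.98 h × 31 d = 509,559 Wh = 509.6 kWh
Total energy = 17.27 + 8.921 + 11.75 + 7.738 + 509.6 = 555.2 kWh
Cost = 555.2 kWh × $0.187 = $103.83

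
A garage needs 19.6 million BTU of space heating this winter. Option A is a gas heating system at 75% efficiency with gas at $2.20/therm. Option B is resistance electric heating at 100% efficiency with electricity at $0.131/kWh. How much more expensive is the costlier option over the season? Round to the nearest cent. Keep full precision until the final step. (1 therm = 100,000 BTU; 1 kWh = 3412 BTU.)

Heat load = 19.6 × 10⁶ BTU = 19,600,000 BTU
Gas: input = 19,600,000 / 0.75 = 26,133,333 BTU = 261.3 therm → 261.3 × $2.20 = $574.93
Electric: 19,600,000 BTU / 3412 = 5,744 kWh → × $0.131 = $752.52
Difference = |$574.93 − $752.52| = $177.59

$177.59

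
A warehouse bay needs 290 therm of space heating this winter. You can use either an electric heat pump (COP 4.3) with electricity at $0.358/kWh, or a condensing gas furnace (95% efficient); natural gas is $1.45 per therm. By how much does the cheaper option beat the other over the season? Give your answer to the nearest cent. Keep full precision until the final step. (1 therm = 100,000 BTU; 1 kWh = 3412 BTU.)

Heat load = 290 therm × 100,000 = 29,000,000 BTU
Gas: input = 29,000,000 / 0.95 = 30,526,316 BTU = 305.3 therm → 305.3 × $1.45 = $442.63
Heat pump: 29,000,000 BTU / 3412 = 8,499 kWh heat; / 4.3 = 1,977 kWh in → × $0.358 = $707.63
Difference = |$442.63 − $707.63| = $264.99

$264.99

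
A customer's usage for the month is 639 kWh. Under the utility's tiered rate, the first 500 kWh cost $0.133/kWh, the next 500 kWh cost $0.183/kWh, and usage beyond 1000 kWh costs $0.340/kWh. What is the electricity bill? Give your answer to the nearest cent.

First 500 kWh × $0.133 = $66.50
Next 139 kWh × $0.183 = $25.44
Remaining tier: 0 kWh (not reached)
Total = $91.94

$91.94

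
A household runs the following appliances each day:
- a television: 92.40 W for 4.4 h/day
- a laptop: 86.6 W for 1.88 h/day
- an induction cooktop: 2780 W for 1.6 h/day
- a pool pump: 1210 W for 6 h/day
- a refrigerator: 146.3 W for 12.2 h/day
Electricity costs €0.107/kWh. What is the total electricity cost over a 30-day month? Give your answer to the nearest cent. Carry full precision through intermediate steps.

€45.14

television: 92.40 W × 4.4 h × 30 d = 12,197 Wh = 12.2 kWh
laptop: 86.6 W × 1.88 h × 30 d = 4,884 Wh = 4.884 kWh
induction cooktop: 2780 W × 1.6 h × 30 d = 133,440 Wh = 133.4 kWh
pool pump: 1210 W × 6 h × 30 d = 217,800 Wh = 217.8 kWh
refrigerator: 146.3 W × 12.2 h × 30 d = 53,546 Wh = 53.55 kWh
Total energy = 12.2 + 4.884 + 133.4 + 217.8 + 53.55 = 421.9 kWh
Cost = 421.9 kWh × €0.107 = €45.14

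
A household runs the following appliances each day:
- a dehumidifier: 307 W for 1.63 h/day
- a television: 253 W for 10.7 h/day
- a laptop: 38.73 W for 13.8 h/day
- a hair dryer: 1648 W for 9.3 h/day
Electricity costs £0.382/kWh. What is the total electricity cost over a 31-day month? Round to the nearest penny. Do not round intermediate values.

£225.81

dehumidifier: 307 W × 1.63 h × 31 d = 15,513 Wh = 15.51 kWh
television: 253 W × 10.7 h × 31 d = 83,920 Wh = 83.92 kWh
laptop: 38.73 W × 13.8 h × 31 d = 16,569 Wh = 16.57 kWh
hair dryer: 1648 W × 9.3 h × 31 d = 475,118 Wh = 475.1 kWh
Total energy = 15.51 + 83.92 + 16.57 + 475.1 = 591.1 kWh
Cost = 591.1 kWh × £0.382 = £225.81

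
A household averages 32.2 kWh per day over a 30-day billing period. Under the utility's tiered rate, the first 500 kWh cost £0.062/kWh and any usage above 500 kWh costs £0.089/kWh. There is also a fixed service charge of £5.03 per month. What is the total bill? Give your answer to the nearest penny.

£77.50

Usage = 32.2 kWh/day × 30 days = 966 kWh
First 500 kWh × £0.062 = £31.00
Remaining 466 kWh × £0.089 = £41.47
Energy charge = £72.47; + service £5.03 = £77.50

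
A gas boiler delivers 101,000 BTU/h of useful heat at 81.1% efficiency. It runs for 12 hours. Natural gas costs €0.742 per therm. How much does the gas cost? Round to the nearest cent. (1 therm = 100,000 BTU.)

€11.09

Heat delivered = 101,000 BTU/h × 12 h = 1,212,000 BTU
Gas input = 1,212,000 / 0.811 = 1,494,451 BTU
= 1,494,451 / 100,000 = 14.94 therm
Cost = 14.94 × €0.742/therm = €11.09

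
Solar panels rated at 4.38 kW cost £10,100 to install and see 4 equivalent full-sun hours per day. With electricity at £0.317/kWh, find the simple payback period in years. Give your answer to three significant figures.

Daily generation = 4.38 kW × 4 h = 17.52 kWh
Annual generation = 17.52 × 365 = 6394.8 kWh
Annual savings = 6394.8 × £0.317 = £2,027.15
Payback = £10,100 / £2,027.15 = 4.98 years

4.98 years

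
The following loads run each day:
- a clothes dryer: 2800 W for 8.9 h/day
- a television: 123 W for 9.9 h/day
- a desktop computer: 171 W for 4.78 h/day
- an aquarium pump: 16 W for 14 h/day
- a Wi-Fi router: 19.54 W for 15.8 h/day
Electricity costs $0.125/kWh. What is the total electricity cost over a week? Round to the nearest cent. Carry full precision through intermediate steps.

clothes dryer: 2800 W × 8.9 h × 7 d = 174,440 Wh = 174.4 kWh
television: 123 W × 9.9 h × 7 d = 8,524 Wh = 8.524 kWh
desktop computer: 171 W × 4.78 h × 7 d = 5,722 Wh = 5.722 kWh
aquarium pump: 16 W × 14 h × 7 d = 1,568 Wh = 1.568 kWh
Wi-Fi router: 19.54 W × 15.8 h × 7 d = 2,161 Wh = 2.161 kWh
Total energy = 174.4 + 8.524 + 5.722 + 1.568 + 2.161 = 192.4 kWh
Cost = 192.4 kWh × $0.125 = $24.05

$24.05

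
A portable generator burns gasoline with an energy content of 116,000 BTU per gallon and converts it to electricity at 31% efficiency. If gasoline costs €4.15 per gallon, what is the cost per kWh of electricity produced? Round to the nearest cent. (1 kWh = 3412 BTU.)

Electrical output per gallon = 116,000 BTU × 0.31 / 3412 BTU/kWh = 10.54 kWh
Cost per kWh = €4.15 / 10.54 kWh = €0.394

€0.39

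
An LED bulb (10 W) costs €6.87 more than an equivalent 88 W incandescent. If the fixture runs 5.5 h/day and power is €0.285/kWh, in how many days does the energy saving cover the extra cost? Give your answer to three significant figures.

Power saved = 88 − 10 = 78 W
Daily energy saved = 78 W × 5.5 h = 429 Wh = 0.429 kWh
Daily savings = 0.429 × €0.285 = €0.1223
Payback = €6.87 / €0.1223 per day = 56.19 days

56.2 days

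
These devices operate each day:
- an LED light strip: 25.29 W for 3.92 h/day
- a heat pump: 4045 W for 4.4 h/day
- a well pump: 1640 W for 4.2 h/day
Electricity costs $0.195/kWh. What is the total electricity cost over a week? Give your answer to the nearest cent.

$33.83

LED light strip: 25.29 W × 3.92 h × 7 d = 694 Wh = 0.694 kWh
heat pump: 4045 W × 4.4 h × 7 d = 124,586 Wh = 124.6 kWh
well pump: 1640 W × 4.2 h × 7 d = 48,216 Wh = 48.22 kWh
Total energy = 0.694 + 124.6 + 48.22 = 173.5 kWh
Cost = 173.5 kWh × $0.195 = $33.83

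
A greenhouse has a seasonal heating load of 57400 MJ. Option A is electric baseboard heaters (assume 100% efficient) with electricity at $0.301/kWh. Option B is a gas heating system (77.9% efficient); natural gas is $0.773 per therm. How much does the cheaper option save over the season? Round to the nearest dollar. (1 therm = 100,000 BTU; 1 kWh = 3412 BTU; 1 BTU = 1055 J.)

Heat load = 57400 MJ = 57,400,000,000 J / 1055 = 54,407,583 BTU
Gas: input = 54,407,583 / 0.779 = 69,842,854 BTU = 698.4 therm → 698.4 × $0.773 = $539.89
Electric: 54,407,583 BTU / 3412 = 15,950 kWh → × $0.301 = $4,799.73
Difference = |$539.89 − $4,799.73| = $4,259.85 ≈ $4260

$4260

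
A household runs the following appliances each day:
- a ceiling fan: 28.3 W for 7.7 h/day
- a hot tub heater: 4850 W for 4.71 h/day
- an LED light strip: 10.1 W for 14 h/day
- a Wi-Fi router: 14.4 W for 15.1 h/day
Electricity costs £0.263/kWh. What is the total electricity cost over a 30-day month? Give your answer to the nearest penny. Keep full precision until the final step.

ceiling fan: 28.3 W × 7.7 h × 30 d = 6,537 Wh = 6.537 kWh
hot tub heater: 4850 W × 4.71 h × 30 d = 685,305 Wh = 685.3 kWh
LED light strip: 10.1 W × 14 h × 30 d = 4,242 Wh = 4.242 kWh
Wi-Fi router: 14.4 W × 15.1 h × 30 d = 6,523 Wh = 6.523 kWh
Total energy = 6.537 + 685.3 + 4.242 + 6.523 = 702.6 kWh
Cost = 702.6 kWh × £0.263 = £184.79

£184.79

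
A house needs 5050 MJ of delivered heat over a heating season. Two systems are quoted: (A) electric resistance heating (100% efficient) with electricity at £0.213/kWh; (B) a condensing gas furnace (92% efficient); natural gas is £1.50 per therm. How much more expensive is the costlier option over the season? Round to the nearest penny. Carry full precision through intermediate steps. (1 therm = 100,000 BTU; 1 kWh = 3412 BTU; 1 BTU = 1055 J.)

Heat load = 5050 MJ = 5,050,000,000 J / 1055 = 4,786,730 BTU
Gas: input = 4,786,730 / 0.92 = 5,202,967 BTU = 52.03 therm → 52.03 × £1.50 = £78.04
Electric: 4,786,730 BTU / 3412 = 1,403 kWh → × £0.213 = £298.82
Difference = |£78.04 − £298.82| = £220.78

£220.78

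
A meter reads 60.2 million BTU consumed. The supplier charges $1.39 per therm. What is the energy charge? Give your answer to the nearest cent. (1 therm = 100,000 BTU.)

$836.78

60.2 million BTU × (10 therm/million BTU) = 602 therm
Cost = 602 therm × $1.39/therm = $836.78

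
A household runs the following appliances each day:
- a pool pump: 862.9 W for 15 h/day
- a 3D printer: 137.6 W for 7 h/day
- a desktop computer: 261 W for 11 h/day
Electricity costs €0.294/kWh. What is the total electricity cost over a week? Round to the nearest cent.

pool pump: 862.9 W × 15 h × 7 d = 90,604 Wh = 90.6 kWh
3D printer: 137.6 W × 7 h × 7 d = 6,742 Wh = 6.742 kWh
desktop computer: 261 W × 11 h × 7 d = 20,097 Wh = 20.1 kWh
Total energy = 90.6 + 6.742 + 20.1 = 117.4 kWh
Cost = 117.4 kWh × €0.294 = €34.53

€34.53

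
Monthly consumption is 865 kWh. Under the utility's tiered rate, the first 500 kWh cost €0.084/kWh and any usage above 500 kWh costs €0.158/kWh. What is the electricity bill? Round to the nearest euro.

First 500 kWh × €0.084 = €42.00
Remaining 365 kWh × €0.158 = €57.67
Total = €99.67 ≈ €100

€100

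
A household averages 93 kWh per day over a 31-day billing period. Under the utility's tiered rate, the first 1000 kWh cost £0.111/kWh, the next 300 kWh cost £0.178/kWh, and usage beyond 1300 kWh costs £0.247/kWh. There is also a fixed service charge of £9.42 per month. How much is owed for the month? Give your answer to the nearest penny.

Usage = 93 kWh/day × 31 days = 2883 kWh
First 1000 kWh × £0.111 = £111.00
Next 300 kWh × £0.178 = £53.40
Remaining 1583 kWh × £0.247 = £391.00
Energy charge = £555.40; + service £9.42 = £564.82

£564.82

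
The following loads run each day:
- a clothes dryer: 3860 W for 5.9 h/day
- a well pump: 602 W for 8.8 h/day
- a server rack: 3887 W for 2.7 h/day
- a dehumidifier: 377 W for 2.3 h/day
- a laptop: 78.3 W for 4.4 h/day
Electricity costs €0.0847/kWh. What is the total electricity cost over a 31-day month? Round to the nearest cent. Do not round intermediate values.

€104.45

clothes dryer: 3860 W × 5.9 h × 31 d = 705,994 Wh = 706 kWh
well pump: 602 W × 8.8 h × 31 d = 164,226 Wh = 164.2 kWh
server rack: 3887 W × 2.7 h × 31 d = 325,342 Wh = 325.3 kWh
dehumidifier: 377 W × 2.3 h × 31 d = 26,880 Wh = 26.88 kWh
laptop: 78.3 W × 4.4 h × 31 d = 10,680 Wh = 10.68 kWh
Total energy = 706 + 164.2 + 325.3 + 26.88 + 10.68 = 1,233 kWh
Cost = 1,233 kWh × €0.0847 = €104.45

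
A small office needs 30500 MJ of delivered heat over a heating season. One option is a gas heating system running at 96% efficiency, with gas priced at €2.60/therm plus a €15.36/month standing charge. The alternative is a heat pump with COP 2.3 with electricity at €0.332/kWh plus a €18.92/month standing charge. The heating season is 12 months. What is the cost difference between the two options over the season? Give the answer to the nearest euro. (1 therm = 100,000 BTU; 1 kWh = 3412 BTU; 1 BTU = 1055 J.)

€483

Heat load = 30500 MJ = 30,500,000,000 J / 1055 = 28,909,953 BTU
Gas: input = 28,909,953 / 0.96 = 30,114,534 BTU = 301.1 therm → 301.1 × €2.60 = €782.98; + 12 × €15.36 standing = €967.30
Heat pump: 28,909,953 BTU / 3412 = 8,473 kWh heat; / 2.3 = 3,684 kWh in → × €0.332 = €1,223.06; + 12 × €18.92 standing = €1,450.10
Difference = |€967.30 − €1,450.10| = €482.80 ≈ €483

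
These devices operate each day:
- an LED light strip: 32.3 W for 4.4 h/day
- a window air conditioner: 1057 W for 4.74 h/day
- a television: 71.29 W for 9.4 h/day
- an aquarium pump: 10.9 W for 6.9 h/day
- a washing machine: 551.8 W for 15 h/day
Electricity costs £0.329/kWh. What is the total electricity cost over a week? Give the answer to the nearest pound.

LED light strip: 32.3 W × 4.4 h × 7 d = 995 Wh = 0.9948 kWh
window air conditioner: 1057 W × 4.74 h × 7 d = 35,071 Wh = 35.07 kWh
television: 71.29 W × 9.4 h × 7 d = 4,691 Wh = 4.691 kWh
aquarium pump: 10.9 W × 6.9 h × 7 d = 526 Wh = 0.5265 kWh
washing machine: 551.8 W × 15 h × 7 d = 57,939 Wh = 57.94 kWh
Total energy = 0.9948 + 35.07 + 4.691 + 0.5265 + 57.94 = 99.22 kWh
Cost = 99.22 kWh × £0.329 = £32.64 ≈ £33

£33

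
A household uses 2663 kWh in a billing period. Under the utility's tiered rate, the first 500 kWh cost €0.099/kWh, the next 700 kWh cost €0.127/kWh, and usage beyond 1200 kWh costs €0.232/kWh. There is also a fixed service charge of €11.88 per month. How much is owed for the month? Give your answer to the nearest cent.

First 500 kWh × €0.099 = €49.50
Next 700 kWh × €0.127 = €88.90
Remaining 1463 kWh × €0.232 = €339.42
Energy charge = €477.82; + service €11.88 = €489.70

€489.70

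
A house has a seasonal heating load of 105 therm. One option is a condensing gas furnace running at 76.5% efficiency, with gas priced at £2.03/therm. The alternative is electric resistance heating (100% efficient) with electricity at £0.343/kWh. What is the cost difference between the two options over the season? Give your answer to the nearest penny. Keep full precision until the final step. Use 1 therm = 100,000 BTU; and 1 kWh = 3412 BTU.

£776.91

Heat load = 105 therm × 100,000 = 10,500,000 BTU
Gas: input = 10,500,000 / 0.765 = 13,725,490 BTU = 137.3 therm → 137.3 × £2.03 = £278.63
Electric: 10,500,000 BTU / 3412 = 3,077 kWh → × £0.343 = £1,055.54
Difference = |£278.63 − £1,055.54| = £776.91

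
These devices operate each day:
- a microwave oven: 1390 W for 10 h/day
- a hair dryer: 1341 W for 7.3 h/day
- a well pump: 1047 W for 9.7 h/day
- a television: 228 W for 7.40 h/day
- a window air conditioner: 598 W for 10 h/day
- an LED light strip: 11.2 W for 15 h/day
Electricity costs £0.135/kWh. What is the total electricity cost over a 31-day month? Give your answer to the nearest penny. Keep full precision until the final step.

£174.43

microwave oven: 1390 W × 10 h × 31 d = 430,900 Wh = 430.9 kWh
hair dryer: 1341 W × 7.3 h × 31 d = 303,468 Wh = 303.5 kWh
well pump: 1047 W × 9.7 h × 31 d = 314,833 Wh = 314.8 kWh
television: 228 W × 7.40 h × 31 d = 52,303 Wh = 52.3 kWh
window air conditioner: 598 W × 10 h × 31 d = 185,380 Wh = 185.4 kWh
LED light strip: 11.2 W × 15 h × 31 d = 5,208 Wh = 5.208 kWh
Total energy = 430.9 + 303.5 + 314.8 + 52.3 + 185.4 + 5.208 = 1,292 kWh
Cost = 1,292 kWh × £0.135 = £174.43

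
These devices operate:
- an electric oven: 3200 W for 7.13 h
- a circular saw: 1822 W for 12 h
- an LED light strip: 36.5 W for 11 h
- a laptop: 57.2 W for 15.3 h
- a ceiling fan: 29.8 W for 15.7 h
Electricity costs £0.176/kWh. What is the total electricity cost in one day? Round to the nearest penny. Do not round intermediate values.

electric oven: 3200 W × 7.13 h = 22,816 Wh = 22.82 kWh
circular saw: 1822 W × 12 h = 21,864 Wh = 21.86 kWh
LED light strip: 36.5 W × 11 h = 402 Wh = 0.4015 kWh
laptop: 57.2 W × 15.3 h = 875 Wh = 0.8752 kWh
ceiling fan: 29.8 W × 15.7 h = 468 Wh = 0.4679 kWh
Total energy = 22.82 + 21.86 + 0.4015 + 0.8752 + 0.4679 = 46.42 kWh
Cost = 46.42 kWh × £0.176 = £8.17

£8.17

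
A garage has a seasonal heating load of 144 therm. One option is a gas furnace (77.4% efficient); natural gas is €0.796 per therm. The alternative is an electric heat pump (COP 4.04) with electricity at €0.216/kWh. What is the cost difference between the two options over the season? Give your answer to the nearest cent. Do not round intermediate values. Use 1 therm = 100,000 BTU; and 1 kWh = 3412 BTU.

Heat load = 144 therm × 100,000 = 14,400,000 BTU
Gas: input = 14,400,000 / 0.774 = 18,604,651 BTU = 186 therm → 186 × €0.796 = €148.09
Heat pump: 14,400,000 BTU / 3412 = 4,220 kWh heat; / 4.04 = 1,045 kWh in → × €0.216 = €225.65
Difference = |€148.09 − €225.65| = €77.55

€77.55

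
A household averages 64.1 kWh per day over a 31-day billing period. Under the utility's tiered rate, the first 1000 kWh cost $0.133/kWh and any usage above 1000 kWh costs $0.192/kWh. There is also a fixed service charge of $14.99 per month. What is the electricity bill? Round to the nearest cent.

$337.51

Usage = 64.1 kWh/day × 31 days = 1987.1 kWh
First 1000 kWh × $0.133 = $133.00
Remaining 987.1 kWh × $0.192 = $189.52
Energy charge = $322.52; + service $14.99 = $337.51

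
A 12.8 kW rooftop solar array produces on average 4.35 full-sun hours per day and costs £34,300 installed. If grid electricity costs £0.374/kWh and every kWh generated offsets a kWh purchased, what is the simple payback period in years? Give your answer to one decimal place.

4.5 years

Daily generation = 12.8 kW × 4.35 h = 55.68 kWh
Annual generation = 55.68 × 365 = 20323 kWh
Annual savings = 20323 × £0.374 = £7,600.88
Payback = £34,300 / £7,600.88 = 4.51 years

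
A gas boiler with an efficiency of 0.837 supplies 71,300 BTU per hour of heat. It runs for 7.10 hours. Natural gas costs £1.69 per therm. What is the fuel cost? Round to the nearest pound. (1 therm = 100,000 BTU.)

£10

Heat delivered = 71,300 BTU/h × 7.10 h = 506,230 BTU
Gas input = 506,230 / 0.837 = 604,815 BTU
= 604,815 / 100,000 = 6.048 therm
Cost = 6.048 × £1.69/therm = £10.22 ≈ £10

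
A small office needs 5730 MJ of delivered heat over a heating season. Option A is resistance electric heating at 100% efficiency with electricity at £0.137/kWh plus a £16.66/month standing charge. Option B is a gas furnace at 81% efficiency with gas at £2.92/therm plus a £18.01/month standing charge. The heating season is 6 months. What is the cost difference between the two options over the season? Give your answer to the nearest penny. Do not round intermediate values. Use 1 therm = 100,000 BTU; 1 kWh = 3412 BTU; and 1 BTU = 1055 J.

£14.18

Heat load = 5730 MJ = 5,730,000,000 J / 1055 = 5,431,280 BTU
Gas: input = 5,431,280 / 0.81 = 6,705,283 BTU = 67.05 therm → 67.05 × £2.92 = £195.79; + 6 × £18.01 standing = £303.85
Electric: 5,431,280 BTU / 3412 = 1,592 kWh → × £0.137 = £218.08; + 6 × £16.66 standing = £318.04
Difference = |£303.85 − £318.04| = £14.18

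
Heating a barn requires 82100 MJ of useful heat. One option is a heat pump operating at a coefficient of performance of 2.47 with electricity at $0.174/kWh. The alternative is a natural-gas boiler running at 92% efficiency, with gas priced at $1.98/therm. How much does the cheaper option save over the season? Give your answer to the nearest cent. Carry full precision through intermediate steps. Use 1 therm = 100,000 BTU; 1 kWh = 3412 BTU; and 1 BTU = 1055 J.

Heat load = 82100 MJ = 82,100,000,000 J / 1055 = 77,819,905 BTU
Gas: input = 77,819,905 / 0.92 = 84,586,853 BTU = 845.9 therm → 845.9 × $1.98 = $1,674.82
Heat pump: 77,819,905 BTU / 3412 = 22,810 kWh heat; / 2.47 = 9,234 kWh in → × $0.174 = $1,606.70
Difference = |$1,674.82 − $1,606.70| = $68.12

$68.12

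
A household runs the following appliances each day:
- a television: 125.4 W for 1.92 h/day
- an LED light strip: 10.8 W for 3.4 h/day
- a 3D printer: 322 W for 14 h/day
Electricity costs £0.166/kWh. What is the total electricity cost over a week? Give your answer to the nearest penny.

television: 125.4 W × 1.92 h × 7 d = 1,685 Wh = 1.685 kWh
LED light strip: 10.8 W × 3.4 h × 7 d = 257 Wh = 0.257 kWh
3D printer: 322 W × 14 h × 7 d = 31,556 Wh = 31.56 kWh
Total energy = 1.685 + 0.257 + 31.56 = 33.5 kWh
Cost = 33.5 kWh × £0.166 = £5.56

£5.56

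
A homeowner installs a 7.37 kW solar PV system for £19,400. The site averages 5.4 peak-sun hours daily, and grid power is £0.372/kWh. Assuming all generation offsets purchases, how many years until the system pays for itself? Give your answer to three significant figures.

Daily generation = 7.37 kW × 5.4 h = 39.8 kWh
Annual generation = 39.8 × 365 = 14526 kWh
Annual savings = 14526 × £0.372 = £5,403.77
Payback = £19,400 / £5,403.77 = 3.59 years

3.59 years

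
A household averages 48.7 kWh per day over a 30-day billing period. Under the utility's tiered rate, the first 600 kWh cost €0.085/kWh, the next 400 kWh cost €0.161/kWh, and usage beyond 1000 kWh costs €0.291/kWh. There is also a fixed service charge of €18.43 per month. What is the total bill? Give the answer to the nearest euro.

Usage = 48.7 kWh/day × 30 days = 1461 kWh
First 600 kWh × €0.085 = €51.00
Next 400 kWh × €0.161 = €64.40
Remaining 461 kWh × €0.291 = €134.15
Energy charge = €249.55; + service €18.43 = €267.98 ≈ €268

€268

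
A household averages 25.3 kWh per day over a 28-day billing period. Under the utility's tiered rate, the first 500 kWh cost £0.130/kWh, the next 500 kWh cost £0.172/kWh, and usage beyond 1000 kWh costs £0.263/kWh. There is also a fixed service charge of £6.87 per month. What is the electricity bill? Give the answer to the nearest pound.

Usage = 25.3 kWh/day × 28 days = 708.4 kWh
First 500 kWh × £0.130 = £65.00
Next 208.4 kWh × £0.172 = £35.84
Remaining tier: 0 kWh (not reached)
Energy charge = £100.84; + service £6.87 = £107.71 ≈ £108

£108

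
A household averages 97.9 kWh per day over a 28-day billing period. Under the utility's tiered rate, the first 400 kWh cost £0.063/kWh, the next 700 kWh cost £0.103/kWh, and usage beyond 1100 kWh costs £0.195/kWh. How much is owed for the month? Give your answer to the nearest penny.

£417.33

Usage = 97.9 kWh/day × 28 days = 2741.2 kWh
First 400 kWh × £0.063 = £25.20
Next 700 kWh × £0.103 = £72.10
Remaining 1641.2 kWh × £0.195 = £320.03
Total = £417.33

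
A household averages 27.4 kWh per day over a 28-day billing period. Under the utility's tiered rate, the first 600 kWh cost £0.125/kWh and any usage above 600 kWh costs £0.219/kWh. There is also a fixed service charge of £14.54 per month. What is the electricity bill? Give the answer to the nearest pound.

£126

Usage = 27.4 kWh/day × 28 days = 767.2 kWh
First 600 kWh × £0.125 = £75.00
Remaining 167.2 kWh × £0.219 = £36.62
Energy charge = £111.62; + service £14.54 = £126.16 ≈ £126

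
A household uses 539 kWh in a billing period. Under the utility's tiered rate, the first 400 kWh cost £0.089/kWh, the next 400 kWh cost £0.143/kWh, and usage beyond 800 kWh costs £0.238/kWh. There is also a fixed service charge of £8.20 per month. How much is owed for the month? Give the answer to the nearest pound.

First 400 kWh × £0.089 = £35.60
Next 139 kWh × £0.143 = £19.88
Remaining tier: 0 kWh (not reached)
Energy charge = £55.48; + service £8.20 = £63.68 ≈ £64

£64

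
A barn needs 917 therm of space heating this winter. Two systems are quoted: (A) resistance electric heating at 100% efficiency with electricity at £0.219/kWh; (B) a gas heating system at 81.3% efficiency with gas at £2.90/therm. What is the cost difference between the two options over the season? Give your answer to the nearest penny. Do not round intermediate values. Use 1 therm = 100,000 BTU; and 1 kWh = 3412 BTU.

Heat load = 917 therm × 100,000 = 91,700,000 BTU
Gas: input = 91,700,000 / 0.813 = 112,792,128 BTU = 1,128 therm → 1,128 × £2.90 = £3,270.97
Electric: 91,700,000 BTU / 3412 = 26,880 kWh → × £0.219 = £5,885.79
Difference = |£3,270.97 − £5,885.79| = £2,614.81

£2614.81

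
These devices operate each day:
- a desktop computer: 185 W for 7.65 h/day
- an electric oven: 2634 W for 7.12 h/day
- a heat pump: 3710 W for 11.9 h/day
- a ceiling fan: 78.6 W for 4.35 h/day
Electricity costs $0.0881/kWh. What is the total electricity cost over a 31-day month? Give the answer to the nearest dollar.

desktop computer: 185 W × 7.65 h × 31 d = 43,873 Wh = 43.87 kWh
electric oven: 2634 W × 7.12 h × 31 d = 581,376 Wh = 581.4 kWh
heat pump: 3710 W × 11.9 h × 31 d = 1,368,619 Wh = 1,369 kWh
ceiling fan: 78.6 W × 4.35 h × 31 d = 10,599 Wh = 10.6 kWh
Total energy = 43.87 + 581.4 + 1,369 + 10.6 = 2,004 kWh
Cost = 2,004 kWh × $0.0881 = $176.59 ≈ $177

$177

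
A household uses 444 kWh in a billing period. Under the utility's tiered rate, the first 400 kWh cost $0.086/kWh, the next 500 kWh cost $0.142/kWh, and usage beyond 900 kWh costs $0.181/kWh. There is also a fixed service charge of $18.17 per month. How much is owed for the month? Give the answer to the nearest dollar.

First 400 kWh × $0.086 = $34.40
Next 44 kWh × $0.142 = $6.25
Remaining tier: 0 kWh (not reached)
Energy charge = $40.65; + service $18.17 = $58.82 ≈ $59

$59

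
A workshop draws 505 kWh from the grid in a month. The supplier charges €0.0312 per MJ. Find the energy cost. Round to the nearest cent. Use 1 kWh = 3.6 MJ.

€56.72

505 kWh × (3.6 MJ/kWh) = 1,818 MJ
Cost = 1,818 MJ × €0.0312/MJ = €56.72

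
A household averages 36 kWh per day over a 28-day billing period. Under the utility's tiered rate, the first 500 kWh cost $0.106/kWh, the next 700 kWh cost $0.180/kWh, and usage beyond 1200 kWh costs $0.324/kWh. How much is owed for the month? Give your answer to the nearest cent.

$144.44

Usage = 36 kWh/day × 28 days = 1008 kWh
First 500 kWh × $0.106 = $53.00
Next 508 kWh × $0.180 = $91.44
Remaining tier: 0 kWh (not reached)
Total = $144.44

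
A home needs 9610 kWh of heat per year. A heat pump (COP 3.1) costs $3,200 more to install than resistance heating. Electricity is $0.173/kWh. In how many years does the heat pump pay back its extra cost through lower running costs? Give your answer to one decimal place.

Resistance: 9610 kWh × $0.173 = $1,662.53/yr
Heat pump: 9610 / 3.1 = 3100 kWh in → × $0.173 = $536.30/yr
Annual savings = $1,126.23
Payback = $3,200 / $1,126.23 = 2.84 years

2.8 years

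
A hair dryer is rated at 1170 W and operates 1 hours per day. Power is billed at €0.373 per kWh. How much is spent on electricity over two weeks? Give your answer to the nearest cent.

€6.11

Energy = 1170 W × 1 h/day × 14 days = 16,380 Wh = 16.38 kWh
Cost = 16.38 kWh × €0.373/kWh = €6.11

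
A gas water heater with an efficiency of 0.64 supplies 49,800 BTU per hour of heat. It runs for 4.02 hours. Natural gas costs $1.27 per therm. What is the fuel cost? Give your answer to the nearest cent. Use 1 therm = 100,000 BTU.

Heat delivered = 49,800 BTU/h × 4.02 h = 200,196 BTU
Gas input = 200,196 / 0.64 = 312,806 BTU
= 312,806 / 100,000 = 3.128 therm
Cost = 3.128 × $1.27/therm = $3.97

$3.97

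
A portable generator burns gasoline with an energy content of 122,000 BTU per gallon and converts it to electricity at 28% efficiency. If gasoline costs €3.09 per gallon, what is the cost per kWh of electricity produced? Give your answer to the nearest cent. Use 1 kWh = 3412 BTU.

€0.31

Electrical output per gallon = 122,000 BTU × 0.28 / 3412 BTU/kWh = 10.01 kWh
Cost per kWh = €3.09 / 10.01 kWh = €0.309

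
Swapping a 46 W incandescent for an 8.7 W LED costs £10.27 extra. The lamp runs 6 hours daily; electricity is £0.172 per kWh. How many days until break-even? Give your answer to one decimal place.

266.8 days

Power saved = 46 − 8.7 = 37.3 W
Daily energy saved = 37.3 W × 6 h = 223.8 Wh = 0.2238 kWh
Daily savings = 0.2238 × £0.172 = £0.0385
Payback = £10.27 / £0.0385 per day = 266.8 days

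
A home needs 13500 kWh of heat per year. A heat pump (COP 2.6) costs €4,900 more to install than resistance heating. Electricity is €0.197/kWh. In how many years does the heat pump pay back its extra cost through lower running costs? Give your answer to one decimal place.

3.0 years

Resistance: 13500 kWh × €0.197 = €2,659.50/yr
Heat pump: 13500 / 2.6 = 5192 kWh in → × €0.197 = €1,022.88/yr
Annual savings = €1,636.62
Payback = €4,900 / €1,636.62 = 2.99 years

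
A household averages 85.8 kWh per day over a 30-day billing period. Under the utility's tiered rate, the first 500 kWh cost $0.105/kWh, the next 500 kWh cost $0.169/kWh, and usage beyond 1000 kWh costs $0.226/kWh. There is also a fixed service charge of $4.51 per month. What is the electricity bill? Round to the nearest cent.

$497.23

Usage = 85.8 kWh/day × 30 days = 2574 kWh
First 500 kWh × $0.105 = $52.50
Next 500 kWh × $0.169 = $84.50
Remaining 1574 kWh × $0.226 = $355.72
Energy charge = $492.72; + service $4.51 = $497.23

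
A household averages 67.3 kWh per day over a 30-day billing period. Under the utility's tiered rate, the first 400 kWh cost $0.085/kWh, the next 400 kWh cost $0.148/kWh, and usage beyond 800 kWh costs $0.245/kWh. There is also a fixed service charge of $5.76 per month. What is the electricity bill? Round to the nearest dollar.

$398

Usage = 67.3 kWh/day × 30 days = 2019 kWh
First 400 kWh × $0.085 = $34.00
Next 400 kWh × $0.148 = $59.20
Remaining 1219 kWh × $0.245 = $298.65
Energy charge = $391.85; + service $5.76 = $397.61 ≈ $398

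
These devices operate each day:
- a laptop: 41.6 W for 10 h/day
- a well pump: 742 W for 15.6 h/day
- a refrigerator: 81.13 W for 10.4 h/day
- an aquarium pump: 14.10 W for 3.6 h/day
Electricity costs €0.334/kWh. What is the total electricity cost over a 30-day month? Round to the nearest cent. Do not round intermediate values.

laptop: 41.6 W × 10 h × 30 d = 12,480 Wh = 12.48 kWh
well pump: 742 W × 15.6 h × 30 d = 347,256 Wh = 347.3 kWh
refrigerator: 81.13 W × 10.4 h × 30 d = 25,313 Wh = 25.31 kWh
aquarium pump: 14.10 W × 3.6 h × 30 d = 1,523 Wh = 1.523 kWh
Total energy = 12.48 + 347.3 + 25.31 + 1.523 = 386.6 kWh
Cost = 386.6 kWh × €0.334 = €129.11

€129.11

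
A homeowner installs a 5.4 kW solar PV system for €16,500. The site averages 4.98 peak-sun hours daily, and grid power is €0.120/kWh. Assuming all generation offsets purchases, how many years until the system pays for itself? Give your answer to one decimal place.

Daily generation = 5.4 kW × 4.98 h = 26.89 kWh
Annual generation = 26.89 × 365 = 9815.6 kWh
Annual savings = 9815.6 × €0.120 = €1,177.87
Payback = €16,500 / €1,177.87 = 14 years

14.0 years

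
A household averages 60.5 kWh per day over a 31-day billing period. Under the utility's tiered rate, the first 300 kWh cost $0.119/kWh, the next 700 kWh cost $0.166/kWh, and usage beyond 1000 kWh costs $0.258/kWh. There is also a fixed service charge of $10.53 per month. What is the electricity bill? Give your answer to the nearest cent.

Usage = 60.5 kWh/day × 31 days = 1875.5 kWh
First 300 kWh × $0.119 = $35.70
Next 700 kWh × $0.166 = $116.20
Remaining 875.5 kWh × $0.258 = $225.88
Energy charge = $377.78; + service $10.53 = $388.31

$388.31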